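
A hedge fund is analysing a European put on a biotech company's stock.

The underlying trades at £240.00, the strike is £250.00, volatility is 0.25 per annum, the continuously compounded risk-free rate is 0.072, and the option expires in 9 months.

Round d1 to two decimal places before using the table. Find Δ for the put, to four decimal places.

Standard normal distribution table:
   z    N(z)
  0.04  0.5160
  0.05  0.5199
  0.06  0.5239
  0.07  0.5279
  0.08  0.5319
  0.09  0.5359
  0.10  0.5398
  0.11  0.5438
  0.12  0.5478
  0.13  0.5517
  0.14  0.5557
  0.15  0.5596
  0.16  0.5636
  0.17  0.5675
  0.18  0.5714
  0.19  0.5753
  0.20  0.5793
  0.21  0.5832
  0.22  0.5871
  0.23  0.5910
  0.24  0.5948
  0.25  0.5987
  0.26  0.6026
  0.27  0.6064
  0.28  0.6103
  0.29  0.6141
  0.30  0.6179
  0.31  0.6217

-0.4325

σ√T = 0.25·√0.75 = 0.2165
d₁ = [ln(240/250) + (0.072 + 0.25²/2)·0.75] / 0.2165 = [-0.0408 + 0.0774] / 0.2165 = 0.1691 which rounds to 0.17
N(d₁) = N(0.17) = 0.5675
Δ_put = N(d₁) − 1 = 0.5675 − 1 = -0.4325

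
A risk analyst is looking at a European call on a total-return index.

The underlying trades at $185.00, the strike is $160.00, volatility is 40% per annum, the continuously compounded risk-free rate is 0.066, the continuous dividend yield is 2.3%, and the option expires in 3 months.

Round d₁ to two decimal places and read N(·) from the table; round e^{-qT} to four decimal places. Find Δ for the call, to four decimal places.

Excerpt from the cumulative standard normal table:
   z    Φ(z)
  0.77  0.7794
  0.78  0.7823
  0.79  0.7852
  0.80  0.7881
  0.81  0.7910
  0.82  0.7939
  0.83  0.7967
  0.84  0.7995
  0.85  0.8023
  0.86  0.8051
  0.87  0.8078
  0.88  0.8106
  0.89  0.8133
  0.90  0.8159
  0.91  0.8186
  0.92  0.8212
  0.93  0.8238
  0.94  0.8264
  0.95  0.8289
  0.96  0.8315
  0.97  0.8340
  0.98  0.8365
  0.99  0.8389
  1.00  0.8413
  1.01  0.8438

0.8060

σ√T = 0.4 × 0.5000 = 0.2000
d₁ = [ln(185/160) + (0.066 − 0.023 + 0.4²/2)·0.25] / 0.2000 = [0.1452 + 0.0308] / 0.2000 = 0.8797 → 0.88
N(d₁) = N(0.88) = 0.8106
Δ_call = e^(−qT)·N(d₁) = 0.9943·0.8106 = 0.8060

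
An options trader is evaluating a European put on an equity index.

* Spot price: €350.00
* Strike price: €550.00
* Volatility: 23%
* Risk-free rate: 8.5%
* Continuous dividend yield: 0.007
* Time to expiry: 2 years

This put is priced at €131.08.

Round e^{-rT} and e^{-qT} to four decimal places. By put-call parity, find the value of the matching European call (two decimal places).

€12.18

exp(−qT) = exp(−0.007·2) = 0.9861;  exp(−rT) = exp(−0.085·2) = 0.8437
Put-call parity: C − P = S·e^(−qT) − K·e^(−rT) = 350·0.9861 − 550·0.8437 = 345.1350 − 464.0350 = -118.9000
C = P + (C − P) = 131.08 + (-118.9000) = 12.1800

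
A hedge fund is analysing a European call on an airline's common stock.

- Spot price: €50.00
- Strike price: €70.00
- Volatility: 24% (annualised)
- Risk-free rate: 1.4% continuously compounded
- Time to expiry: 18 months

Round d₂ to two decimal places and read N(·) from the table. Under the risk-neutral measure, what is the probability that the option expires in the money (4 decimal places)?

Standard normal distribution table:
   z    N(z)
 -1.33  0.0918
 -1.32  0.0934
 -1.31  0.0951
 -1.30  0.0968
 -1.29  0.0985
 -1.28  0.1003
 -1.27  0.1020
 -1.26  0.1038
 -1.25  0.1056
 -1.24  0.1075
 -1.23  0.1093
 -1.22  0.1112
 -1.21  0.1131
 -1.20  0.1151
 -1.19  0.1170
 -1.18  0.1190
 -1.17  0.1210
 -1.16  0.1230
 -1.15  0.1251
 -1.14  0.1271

σ√T = 0.24 × 1.2247 = 0.2939
ln(S/K) + (r + σ²/2)T = ln(50/70) + (0.014 + 0.24²/2)·1.5 = -0.3365 + 0.0642 = -0.2723
d₁ = -0.2723 / 0.2939 = -0.9263 ⇒ -0.93
d₂ = d₁ − σ√T = -0.9263 − 0.2939 = -1.2202 ⇒ -1.22
Risk-neutral Pr[S_T > K] = N(d₂) = N(-1.22) = 0.1112

0.1112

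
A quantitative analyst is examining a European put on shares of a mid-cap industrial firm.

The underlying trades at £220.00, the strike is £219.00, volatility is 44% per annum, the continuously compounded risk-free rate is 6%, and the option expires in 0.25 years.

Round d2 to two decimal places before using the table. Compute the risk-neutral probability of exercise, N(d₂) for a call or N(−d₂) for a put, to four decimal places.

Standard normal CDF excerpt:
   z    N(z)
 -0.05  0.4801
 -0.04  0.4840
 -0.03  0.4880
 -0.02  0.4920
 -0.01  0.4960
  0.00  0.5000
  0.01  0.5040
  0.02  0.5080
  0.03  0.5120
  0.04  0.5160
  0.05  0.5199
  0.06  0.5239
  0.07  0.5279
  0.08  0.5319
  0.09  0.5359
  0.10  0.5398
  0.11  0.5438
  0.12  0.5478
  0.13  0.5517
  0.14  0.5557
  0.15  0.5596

σ√T = 0.44 × 0.5000 = 0.2200
d₁ = [ln(220/219) + (0.06 + 0.44²/2)·0.25] / 0.2200 = [0.0046 + 0.0392] / 0.2200 = 0.1989 ⇒ 0.20
d₂ = d₁ − σ√T = 0.1989 − 0.2200 = -0.0211 ⇒ -0.02
Pr(exercise) under Q = N(−d₂) = N(0.02) = 0.5080

0.5080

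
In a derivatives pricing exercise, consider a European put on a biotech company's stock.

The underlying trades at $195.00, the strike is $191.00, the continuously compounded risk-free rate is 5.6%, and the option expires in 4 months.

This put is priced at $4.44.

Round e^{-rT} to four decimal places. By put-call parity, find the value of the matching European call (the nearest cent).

$11.97

exp(−rT) = exp(−0.056·0.3333) = 0.9815
Put-call parity: C − P = S − K·e^(−rT) = 195 − 191·0.9815 = 195 − 187.4665 = 7.5335
C = P + (C − P) = 4.44 + (7.5335) = 11.9735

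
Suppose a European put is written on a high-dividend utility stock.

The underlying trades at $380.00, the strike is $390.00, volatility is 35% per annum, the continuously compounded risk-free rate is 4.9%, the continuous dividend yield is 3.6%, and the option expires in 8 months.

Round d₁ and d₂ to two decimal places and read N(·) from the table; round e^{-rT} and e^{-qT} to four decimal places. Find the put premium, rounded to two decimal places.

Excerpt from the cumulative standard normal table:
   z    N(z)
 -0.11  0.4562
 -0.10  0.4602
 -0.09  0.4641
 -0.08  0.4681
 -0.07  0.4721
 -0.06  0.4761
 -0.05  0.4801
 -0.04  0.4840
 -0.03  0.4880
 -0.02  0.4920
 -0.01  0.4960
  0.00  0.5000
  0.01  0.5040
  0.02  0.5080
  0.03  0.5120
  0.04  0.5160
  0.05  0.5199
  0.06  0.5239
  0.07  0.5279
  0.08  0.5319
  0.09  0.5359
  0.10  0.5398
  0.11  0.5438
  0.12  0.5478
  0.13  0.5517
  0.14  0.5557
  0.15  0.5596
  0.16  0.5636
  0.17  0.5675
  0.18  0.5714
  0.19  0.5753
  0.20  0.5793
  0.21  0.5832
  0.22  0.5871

$45.01

σ√T = 0.35 × 0.8165 = 0.2858
d₁ = [ln(380/390) + (0.049 − 0.036 + ½·0.35²)·0.6667] / (σ√T) = (-0.0260 + 0.0495) / 0.2858 = 0.0823 ⇒ 0.08
d₂ = 0.0823 − 0.2858 = -0.2035 ⇒ -0.20
e^(−qT) = e^(−0.036·0.6667) = 0.9763;  e^(−rT) = e^(−0.049·0.6667) = 0.9679
N(−d₂) = N(0.20) = 0.5793;  N(−d₁) = N(-0.08) = 0.4681
P = 390·0.9679·0.5793 − 380·0.9763·0.4681 = 218.6747 − 173.6623 = 45.0125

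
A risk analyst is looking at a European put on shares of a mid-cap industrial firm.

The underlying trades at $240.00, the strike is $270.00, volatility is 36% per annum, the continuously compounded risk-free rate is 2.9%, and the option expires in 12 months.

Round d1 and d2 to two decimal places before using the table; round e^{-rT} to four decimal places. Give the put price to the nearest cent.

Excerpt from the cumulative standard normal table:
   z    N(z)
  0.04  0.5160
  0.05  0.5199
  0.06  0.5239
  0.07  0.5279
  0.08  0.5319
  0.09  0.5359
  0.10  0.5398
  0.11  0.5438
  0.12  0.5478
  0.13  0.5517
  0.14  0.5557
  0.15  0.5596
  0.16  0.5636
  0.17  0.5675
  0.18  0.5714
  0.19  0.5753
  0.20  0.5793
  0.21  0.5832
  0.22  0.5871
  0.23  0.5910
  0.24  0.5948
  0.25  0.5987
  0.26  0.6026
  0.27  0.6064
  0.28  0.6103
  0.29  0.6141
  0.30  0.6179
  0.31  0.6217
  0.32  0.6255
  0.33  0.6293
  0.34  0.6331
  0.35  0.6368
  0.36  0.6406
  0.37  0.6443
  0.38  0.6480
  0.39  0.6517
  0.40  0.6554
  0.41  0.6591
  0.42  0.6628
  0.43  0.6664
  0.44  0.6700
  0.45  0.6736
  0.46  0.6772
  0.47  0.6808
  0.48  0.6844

T = 1;  σ√T = 0.3600
d₁ = [ln(240/270) + (0.029 + 0.36²/2)·1] / 0.3600 = [-0.1178 + 0.0938] / 0.3600 = -0.0666 → -0.07
d₂ = d₁ − σ√T = -0.0666 − 0.3600 = -0.4266 → -0.43
exp(−rT) = exp(−0.029·1) = 0.9714
P = 270·0.9714·N(0.43) − 240·N(0.07) = 270·0.9714·0.6664 − 240·0.5279 = 174.7821 − 126.6960 = 48.0861

$48.09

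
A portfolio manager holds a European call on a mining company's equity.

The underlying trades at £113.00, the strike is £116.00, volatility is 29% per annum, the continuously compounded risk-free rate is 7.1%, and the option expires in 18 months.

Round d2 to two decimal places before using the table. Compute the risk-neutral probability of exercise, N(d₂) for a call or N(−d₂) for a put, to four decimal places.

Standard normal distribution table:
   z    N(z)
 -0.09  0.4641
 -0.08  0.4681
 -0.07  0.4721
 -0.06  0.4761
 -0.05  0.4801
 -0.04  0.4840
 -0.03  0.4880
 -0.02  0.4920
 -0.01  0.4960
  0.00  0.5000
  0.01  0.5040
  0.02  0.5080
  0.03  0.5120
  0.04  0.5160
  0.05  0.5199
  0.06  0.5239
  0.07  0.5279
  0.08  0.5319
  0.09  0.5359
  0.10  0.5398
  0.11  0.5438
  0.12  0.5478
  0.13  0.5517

0.5199

T = 1.5;  σ√T = 0.3552
ln(S/K) + (r + σ²/2)T = ln(113/116) + (0.071 + 0.29²/2)·1.5 = -0.0262 + 0.1696 = 0.1434
d₁ = 0.1434 / 0.3552 = 0.4037 ⇒ 0.40
d₂ = d₁ − σ√T = 0.4037 − 0.3552 = 0.0485 ⇒ 0.05
Pr(exercise) under Q = N(d₂) = 0.5199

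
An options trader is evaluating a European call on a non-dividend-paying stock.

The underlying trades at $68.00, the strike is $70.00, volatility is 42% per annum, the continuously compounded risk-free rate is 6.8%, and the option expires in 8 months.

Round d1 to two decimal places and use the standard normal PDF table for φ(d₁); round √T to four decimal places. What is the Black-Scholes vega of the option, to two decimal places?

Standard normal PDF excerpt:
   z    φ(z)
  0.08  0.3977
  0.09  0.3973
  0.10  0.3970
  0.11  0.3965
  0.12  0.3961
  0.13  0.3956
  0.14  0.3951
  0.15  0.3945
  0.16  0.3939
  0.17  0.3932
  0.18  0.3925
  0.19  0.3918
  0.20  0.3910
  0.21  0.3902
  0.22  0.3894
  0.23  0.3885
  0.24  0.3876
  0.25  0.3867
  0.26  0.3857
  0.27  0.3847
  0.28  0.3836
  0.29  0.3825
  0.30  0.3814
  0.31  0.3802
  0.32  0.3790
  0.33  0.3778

T = 0.6667;  σ√T = 0.3429
ln(S/K) + (r + σ²/2)T = ln(68/70) + (0.068 + 0.42²/2)·0.6667 = -0.0290 + 0.1041 = 0.0751
d₁ = 0.0751 / 0.3429 = 0.2191 ≈ 0.22
√T = √0.6667 = 0.8165
φ(d₁) = φ(0.22) = 0.3894
vega = S·φ(d₁)·√T = 68·0.3894·0.8165 = 21.6203

21.62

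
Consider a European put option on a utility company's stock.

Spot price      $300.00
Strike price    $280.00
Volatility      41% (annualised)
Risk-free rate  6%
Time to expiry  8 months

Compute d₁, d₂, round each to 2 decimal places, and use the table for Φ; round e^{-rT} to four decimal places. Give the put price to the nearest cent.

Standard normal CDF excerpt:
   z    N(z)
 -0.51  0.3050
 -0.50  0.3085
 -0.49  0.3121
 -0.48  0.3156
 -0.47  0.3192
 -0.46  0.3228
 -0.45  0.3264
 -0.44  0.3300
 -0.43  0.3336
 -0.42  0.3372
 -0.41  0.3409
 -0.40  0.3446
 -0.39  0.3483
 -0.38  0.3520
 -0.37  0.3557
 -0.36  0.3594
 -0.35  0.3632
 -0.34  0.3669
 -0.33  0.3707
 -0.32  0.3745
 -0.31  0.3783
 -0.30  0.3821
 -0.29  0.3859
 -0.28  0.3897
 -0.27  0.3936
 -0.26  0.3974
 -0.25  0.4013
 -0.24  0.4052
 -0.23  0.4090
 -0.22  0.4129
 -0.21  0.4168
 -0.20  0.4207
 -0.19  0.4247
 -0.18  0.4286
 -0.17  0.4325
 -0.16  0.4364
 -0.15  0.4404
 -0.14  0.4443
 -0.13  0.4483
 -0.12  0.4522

σ√T = 0.41 × 0.8165 = 0.3348
d₁ = [ln(300/280) + (0.06 + ½·0.41²)·0.6667] / (σ√T) = (0.0690 + 0.0960) / 0.3348 = 0.4930 → 0.49
d₂ = 0.4930 − 0.3348 = 0.1582 → 0.16
e^(−rT) = e^(−0.06·0.6667) = 0.9608
N(−d₂) = N(-0.16) = 0.4364;  N(−d₁) = N(-0.49) = 0.3121
P = 280·0.9608·0.4364 − 300·0.3121 = 117.4021 − 93.6300 = 23.7721

$23.77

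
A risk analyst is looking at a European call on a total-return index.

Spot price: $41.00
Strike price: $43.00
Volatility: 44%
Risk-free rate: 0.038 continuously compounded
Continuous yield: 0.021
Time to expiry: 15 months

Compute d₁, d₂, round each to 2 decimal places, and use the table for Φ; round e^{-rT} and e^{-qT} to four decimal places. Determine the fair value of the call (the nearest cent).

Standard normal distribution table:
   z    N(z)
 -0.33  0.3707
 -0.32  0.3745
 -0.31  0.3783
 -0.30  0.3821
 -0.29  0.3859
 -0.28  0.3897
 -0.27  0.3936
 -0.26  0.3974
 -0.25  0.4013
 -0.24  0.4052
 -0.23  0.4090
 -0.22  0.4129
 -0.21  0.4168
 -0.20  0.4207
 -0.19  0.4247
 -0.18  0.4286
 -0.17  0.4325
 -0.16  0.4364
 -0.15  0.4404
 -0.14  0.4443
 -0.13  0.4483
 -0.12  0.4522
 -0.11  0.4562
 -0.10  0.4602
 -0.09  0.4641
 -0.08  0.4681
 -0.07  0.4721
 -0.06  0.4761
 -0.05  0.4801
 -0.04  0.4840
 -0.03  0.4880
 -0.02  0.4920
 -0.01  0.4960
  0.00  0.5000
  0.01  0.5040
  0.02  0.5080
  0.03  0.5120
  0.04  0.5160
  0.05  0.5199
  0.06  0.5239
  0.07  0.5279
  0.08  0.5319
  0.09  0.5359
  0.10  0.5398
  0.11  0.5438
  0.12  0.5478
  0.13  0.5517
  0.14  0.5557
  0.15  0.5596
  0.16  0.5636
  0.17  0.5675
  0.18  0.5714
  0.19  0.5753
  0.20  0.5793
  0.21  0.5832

$7.31

T = 1.25;  σ√T = 0.4919
d₁ = [ln(41/43) + (0.038 − 0.021 + ½·0.44²)·1.25] / (σ√T) = (-0.0476 + 0.1422) / 0.4919 = 0.1923 which rounds to 0.19
d₂ = 0.1923 − 0.4919 = -0.2996 which rounds to -0.30
exp(−qT) = exp(−0.021·1.25) = 0.9741;  exp(−rT) = exp(−0.038·1.25) = 0.9536
C = 41·0.9741·N(0.19) − 43·0.9536·N(-0.30) = 41·0.9741·0.5753 − 43·0.9536·0.3821 = 22.9764 − 15.6679 = 7.3085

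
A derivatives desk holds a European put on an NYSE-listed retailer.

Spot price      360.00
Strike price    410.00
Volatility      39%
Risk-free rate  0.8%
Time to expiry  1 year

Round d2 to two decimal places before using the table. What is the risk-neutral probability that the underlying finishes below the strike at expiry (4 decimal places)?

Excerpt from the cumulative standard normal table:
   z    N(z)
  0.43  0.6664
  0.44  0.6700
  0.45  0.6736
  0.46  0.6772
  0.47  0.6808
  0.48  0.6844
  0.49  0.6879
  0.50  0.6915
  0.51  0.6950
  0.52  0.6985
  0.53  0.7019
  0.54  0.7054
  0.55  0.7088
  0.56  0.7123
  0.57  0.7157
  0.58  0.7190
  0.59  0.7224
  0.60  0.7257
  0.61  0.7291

T = 1;  σ√T = 0.3900
ln(S/K) + (r + σ²/2)T = ln(360/410) + (0.008 + 0.39²/2)·1 = -0.1301 + 0.0841 = -0.0460
d₁ = -0.0460 / 0.3900 = -0.1180 ⇒ -0.12
d₂ = d₁ − σ√T = -0.1180 − 0.3900 = -0.5080 ⇒ -0.51
Pr(exercise) under Q = N(−d₂) = N(0.51) = 0.6950

0.6950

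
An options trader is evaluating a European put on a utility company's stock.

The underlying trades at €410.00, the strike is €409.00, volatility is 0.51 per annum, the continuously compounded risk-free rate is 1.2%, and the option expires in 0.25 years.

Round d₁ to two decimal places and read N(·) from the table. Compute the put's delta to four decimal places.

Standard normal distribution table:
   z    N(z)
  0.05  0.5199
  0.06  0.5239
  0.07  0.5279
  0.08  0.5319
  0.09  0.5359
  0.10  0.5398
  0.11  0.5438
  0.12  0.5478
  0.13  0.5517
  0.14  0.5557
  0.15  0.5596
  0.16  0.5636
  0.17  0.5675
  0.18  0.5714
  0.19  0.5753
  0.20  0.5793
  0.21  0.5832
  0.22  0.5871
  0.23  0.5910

-0.4404

σ√T = 0.51·√0.25 = 0.2550
ln(S/K) + (r + σ²/2)T = ln(410/409) + (0.012 + 0.51²/2)·0.25 = 0.0024 + 0.0355 = 0.0380
d₁ = 0.0380 / 0.2550 = 0.1488 → 0.15
N(d₁) = N(0.15) = 0.5596
Δ_put = N(d₁) − 1 = 0.5596 − 1 = -0.4404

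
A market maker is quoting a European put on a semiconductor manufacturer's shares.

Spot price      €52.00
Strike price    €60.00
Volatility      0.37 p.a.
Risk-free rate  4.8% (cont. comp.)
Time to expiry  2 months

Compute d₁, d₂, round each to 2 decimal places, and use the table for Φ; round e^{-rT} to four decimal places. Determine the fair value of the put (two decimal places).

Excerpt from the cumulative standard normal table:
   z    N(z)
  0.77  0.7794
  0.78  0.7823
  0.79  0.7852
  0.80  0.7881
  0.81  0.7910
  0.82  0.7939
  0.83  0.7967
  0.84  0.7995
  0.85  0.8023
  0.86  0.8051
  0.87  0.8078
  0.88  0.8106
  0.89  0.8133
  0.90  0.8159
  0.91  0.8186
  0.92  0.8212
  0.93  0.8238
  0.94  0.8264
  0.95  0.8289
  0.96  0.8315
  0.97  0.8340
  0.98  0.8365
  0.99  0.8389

€8.36

T = 0.1667;  σ√T = 0.1511
d₁ = [ln(52/60) + (0.048 + ½·0.37²)·0.1667] / (σ√T) = (-0.1431 + 0.0194) / 0.1511 = -0.8189 → -0.82
d₂ = -0.8189 − 0.1511 = -0.9699 → -0.97
e^(−rT) = e^(−0.048·0.1667) = 0.9920
N(−d₂) = N(0.97) = 0.8340;  N(−d₁) = N(0.82) = 0.7939
P = 60·0.9920·0.8340 − 52·0.7939 = 49.6397 − 41.2828 = 8.3569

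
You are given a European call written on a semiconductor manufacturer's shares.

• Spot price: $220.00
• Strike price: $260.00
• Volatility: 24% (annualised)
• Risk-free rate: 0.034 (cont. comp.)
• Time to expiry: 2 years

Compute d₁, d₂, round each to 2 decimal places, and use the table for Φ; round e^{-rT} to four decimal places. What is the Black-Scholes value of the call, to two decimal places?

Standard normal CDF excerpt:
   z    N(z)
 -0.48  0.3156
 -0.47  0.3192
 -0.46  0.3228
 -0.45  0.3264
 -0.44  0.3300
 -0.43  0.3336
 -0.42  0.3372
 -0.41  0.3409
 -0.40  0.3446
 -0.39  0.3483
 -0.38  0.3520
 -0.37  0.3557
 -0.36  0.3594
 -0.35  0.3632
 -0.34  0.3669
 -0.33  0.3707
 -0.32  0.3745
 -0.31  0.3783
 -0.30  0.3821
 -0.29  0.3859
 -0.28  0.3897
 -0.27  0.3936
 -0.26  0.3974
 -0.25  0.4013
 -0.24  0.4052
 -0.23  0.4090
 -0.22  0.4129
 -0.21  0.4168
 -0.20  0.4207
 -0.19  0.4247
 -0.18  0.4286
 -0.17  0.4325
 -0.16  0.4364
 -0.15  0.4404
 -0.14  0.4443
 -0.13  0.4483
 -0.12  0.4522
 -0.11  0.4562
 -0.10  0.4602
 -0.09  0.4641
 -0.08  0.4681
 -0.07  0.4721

T = 2;  σ√T = 0.3394
d₁ = [ln(220/260) + (0.034 + ½·0.24²)·2] / (σ√T) = (-0.1671 + 0.1256) / 0.3394 = -0.1221 → -0.12
d₂ = -0.1221 − 0.3394 = -0.4615 → -0.46
e^(−rT) = e^(−0.034·2) = 0.9343
C = 220·N(-0.12) − 260·0.9343·N(-0.46) = 220·0.4522 − 260·0.9343·0.3228 = 99.4840 − 78.4139 = 21.0701

$21.07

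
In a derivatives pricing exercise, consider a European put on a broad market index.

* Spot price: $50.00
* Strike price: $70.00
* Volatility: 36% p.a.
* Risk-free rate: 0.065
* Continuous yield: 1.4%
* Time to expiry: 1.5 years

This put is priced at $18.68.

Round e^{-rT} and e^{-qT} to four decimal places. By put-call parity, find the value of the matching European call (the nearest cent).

$4.14

e^(−qT) = e^(−0.014·1.5) = 0.9792;  e^(−rT) = e^(−0.065·1.5) = 0.9071
Put-call parity: C − P = S·e^(−qT) − K·e^(−rT) = 50·0.9792 − 70·0.9071 = 48.9600 − 63.4970 = -14.5370
C = P + (C − P) = 18.68 + (-14.5370) = 4.1430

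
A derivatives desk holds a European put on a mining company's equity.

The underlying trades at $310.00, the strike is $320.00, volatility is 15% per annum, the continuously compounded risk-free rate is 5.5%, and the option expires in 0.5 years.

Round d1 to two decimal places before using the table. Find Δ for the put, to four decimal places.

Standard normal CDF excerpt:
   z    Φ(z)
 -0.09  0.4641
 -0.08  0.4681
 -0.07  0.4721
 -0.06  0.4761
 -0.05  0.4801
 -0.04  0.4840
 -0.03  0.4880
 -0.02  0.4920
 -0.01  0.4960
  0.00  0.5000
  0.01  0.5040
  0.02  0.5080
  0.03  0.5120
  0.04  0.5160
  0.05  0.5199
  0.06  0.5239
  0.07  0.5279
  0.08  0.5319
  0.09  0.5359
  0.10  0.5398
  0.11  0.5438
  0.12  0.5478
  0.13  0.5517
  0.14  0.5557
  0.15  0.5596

-0.4960

σ√T = 0.15·√0.5 = 0.1061
d₁ = [ln(310/320) + (0.055 + 0.15²/2)·0.5] / 0.1061 = [-0.0317 + 0.0331] / 0.1061 = 0.0130 ≈ 0.01
N(d₁) = N(0.01) = 0.5040
Δ_put = N(d₁) − 1 = 0.5040 − 1 = -0.4960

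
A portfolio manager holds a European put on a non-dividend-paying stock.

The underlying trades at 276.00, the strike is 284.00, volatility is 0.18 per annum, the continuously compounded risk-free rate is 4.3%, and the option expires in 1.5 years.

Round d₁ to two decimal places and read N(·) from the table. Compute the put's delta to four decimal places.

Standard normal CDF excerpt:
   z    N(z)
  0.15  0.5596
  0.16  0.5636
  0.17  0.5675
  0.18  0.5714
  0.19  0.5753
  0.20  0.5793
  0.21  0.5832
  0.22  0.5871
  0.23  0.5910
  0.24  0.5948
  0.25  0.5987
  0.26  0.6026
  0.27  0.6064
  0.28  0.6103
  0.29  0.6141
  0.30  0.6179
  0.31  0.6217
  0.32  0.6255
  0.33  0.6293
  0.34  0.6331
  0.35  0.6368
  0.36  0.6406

σ√T = 0.18·√1.5 = 0.2205
d₁ = [ln(276/284) + (0.043 + 0.18²/2)·1.5] / 0.2205 = [-0.0286 + 0.0888] / 0.2205 = 0.2732 ⇒ 0.27
N(d₁) = N(0.27) = 0.6064
Δ_put = N(d₁) − 1 = 0.6064 − 1 = -0.3936

-0.3936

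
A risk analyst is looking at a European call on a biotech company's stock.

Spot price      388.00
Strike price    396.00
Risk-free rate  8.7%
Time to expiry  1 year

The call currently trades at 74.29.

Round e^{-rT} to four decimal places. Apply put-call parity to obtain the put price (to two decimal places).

e^(−rT) = e^(−0.087·1) = 0.9167
Put-call parity: C − P = S − K·e^(−rT) = 388 − 396·0.9167 = 388 − 363.0132 = 24.9868
P = C − (C − P) = 74.29 − (24.9868) = 49.3032

49.30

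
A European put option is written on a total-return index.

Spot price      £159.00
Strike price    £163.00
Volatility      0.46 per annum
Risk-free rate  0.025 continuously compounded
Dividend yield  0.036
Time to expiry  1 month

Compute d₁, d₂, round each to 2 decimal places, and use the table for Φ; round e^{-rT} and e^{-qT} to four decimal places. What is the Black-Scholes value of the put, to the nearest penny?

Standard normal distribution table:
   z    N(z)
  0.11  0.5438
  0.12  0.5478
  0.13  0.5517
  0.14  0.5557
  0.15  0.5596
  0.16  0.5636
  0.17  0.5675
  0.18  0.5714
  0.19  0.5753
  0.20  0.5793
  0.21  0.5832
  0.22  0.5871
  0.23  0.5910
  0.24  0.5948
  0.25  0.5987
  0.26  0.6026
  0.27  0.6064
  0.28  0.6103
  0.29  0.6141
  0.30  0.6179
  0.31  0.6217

T = 0.08333;  σ√T = 0.1328
d₁ = [ln(159/163) + (0.025 − 0.036 + ½·0.46²)·0.08333] / (σ√T) = (-0.0248 + 0.0079) / 0.1328 = -0.1276 → -0.13
d₂ = -0.1276 − 0.1328 = -0.2604 → -0.26
exp(−qT) = exp(−0.036·0.08333) = 0.9970;  exp(−rT) = exp(−0.025·0.08333) = 0.9979
N(−d₂) = N(0.26) = 0.6026;  N(−d₁) = N(0.13) = 0.5517
P = 163·0.9979·0.6026 − 159·0.9970·0.5517 = 98.0175 − 87.4571 = 10.5604

£10.56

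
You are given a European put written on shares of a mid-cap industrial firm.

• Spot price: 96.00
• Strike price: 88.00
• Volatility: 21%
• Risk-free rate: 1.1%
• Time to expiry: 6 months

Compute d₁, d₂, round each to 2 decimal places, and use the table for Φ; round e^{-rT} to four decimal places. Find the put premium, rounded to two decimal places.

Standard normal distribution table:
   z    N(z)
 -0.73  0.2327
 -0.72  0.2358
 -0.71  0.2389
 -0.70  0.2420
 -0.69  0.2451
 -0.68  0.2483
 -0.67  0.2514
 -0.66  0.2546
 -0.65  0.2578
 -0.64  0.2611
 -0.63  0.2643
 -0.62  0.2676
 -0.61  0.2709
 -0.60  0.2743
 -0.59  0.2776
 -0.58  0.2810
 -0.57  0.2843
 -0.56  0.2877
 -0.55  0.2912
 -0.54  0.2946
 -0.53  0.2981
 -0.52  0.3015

2.25

T = 0.5;  σ√T = 0.1485
d₁ = [ln(96/88) + (0.011 + 0.21²/2)·0.5] / 0.1485 = [0.0870 + 0.0165] / 0.1485 = 0.6973 ≈ 0.70
d₂ = d₁ − σ√T = 0.6973 − 0.1485 = 0.5488 ≈ 0.55
exp(−rT) = exp(−0.011·0.5) = 0.9945
P = 88·0.9945·N(-0.55) − 96·N(-0.70) = 88·0.9945·0.2912 − 96·0.2420 = 25.4847 − 23.2320 = 2.2527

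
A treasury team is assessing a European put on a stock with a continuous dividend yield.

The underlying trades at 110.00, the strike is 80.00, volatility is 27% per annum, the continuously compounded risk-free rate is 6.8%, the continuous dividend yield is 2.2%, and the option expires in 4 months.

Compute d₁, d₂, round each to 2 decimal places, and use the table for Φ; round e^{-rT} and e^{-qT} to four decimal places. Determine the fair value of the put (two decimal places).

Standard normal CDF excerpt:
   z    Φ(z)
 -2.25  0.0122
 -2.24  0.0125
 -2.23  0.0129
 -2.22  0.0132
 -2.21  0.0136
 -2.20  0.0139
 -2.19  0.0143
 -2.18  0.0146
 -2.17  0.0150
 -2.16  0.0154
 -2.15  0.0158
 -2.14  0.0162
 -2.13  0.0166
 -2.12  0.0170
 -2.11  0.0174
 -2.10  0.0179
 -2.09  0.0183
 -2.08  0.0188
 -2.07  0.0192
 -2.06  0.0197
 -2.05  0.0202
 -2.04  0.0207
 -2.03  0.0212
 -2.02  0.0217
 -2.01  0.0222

0.10

σ√T = 0.27·√0.3333 = 0.1559
ln(S/K) + (r − q + σ²/2)T = ln(110/80) + (0.068 − 0.022 + 0.27²/2)·0.3333 = 0.3185 + 0.0275 = 0.3459
d₁ = 0.3459 / 0.1559 = 2.2192 ≈ 2.22
d₂ = d₁ − σ√T = 2.2192 − 0.1559 = 2.0633 ≈ 2.06
exp(−qT) = exp(−0.022·0.3333) = 0.9927;  exp(−rT) = exp(−0.068·0.3333) = 0.9776
P = 80·0.9776·N(-2.06) − 110·0.9927·N(-2.22) = 80·0.9776·0.0197 − 110·0.9927·0.0132 = 1.5407 − 1.4414 = 0.0993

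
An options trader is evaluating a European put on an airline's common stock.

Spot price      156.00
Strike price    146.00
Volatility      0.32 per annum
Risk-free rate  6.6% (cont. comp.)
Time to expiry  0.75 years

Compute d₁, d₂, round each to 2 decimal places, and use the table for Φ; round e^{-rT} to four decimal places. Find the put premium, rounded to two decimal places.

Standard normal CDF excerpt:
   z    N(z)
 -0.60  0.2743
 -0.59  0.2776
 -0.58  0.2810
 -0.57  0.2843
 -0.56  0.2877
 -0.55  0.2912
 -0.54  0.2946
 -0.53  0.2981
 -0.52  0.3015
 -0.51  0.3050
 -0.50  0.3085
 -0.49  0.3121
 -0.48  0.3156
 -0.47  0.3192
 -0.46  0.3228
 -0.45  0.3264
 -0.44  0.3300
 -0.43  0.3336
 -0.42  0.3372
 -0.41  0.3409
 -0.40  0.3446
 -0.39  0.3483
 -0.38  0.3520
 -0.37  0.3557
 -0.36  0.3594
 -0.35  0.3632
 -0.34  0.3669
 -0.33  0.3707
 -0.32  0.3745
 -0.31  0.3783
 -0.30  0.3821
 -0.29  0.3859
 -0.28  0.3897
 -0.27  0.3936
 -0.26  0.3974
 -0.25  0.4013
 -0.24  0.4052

T = 0.75;  σ√T = 0.2771
d₁ = [ln(156/146) + (0.066 + ½·0.32²)·0.75] / (σ√T) = (0.0662 + 0.0879) / 0.2771 = 0.5562 which rounds to 0.56
d₂ = 0.5562 − 0.2771 = 0.2791 which rounds to 0.28
exp(−rT) = exp(−0.066·0.75) = 0.9517
N(−d₂) = N(-0.28) = 0.3897;  N(−d₁) = N(-0.56) = 0.2877
P = 146·0.9517·0.3897 − 156·0.2877 = 54.1481 − 44.8812 = 9.2669

9.27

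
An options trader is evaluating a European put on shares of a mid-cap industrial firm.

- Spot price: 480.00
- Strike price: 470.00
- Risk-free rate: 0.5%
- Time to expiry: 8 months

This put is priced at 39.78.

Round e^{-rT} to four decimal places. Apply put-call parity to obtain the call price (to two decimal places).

51.33

exp(−rT) = exp(−0.005·0.6667) = 0.9967
Put-call parity: C − P = S − K·e^(−rT) = 480 − 470·0.9967 = 480 − 468.4490 = 11.5510
C = P + (C − P) = 39.78 + (11.5510) = 51.3310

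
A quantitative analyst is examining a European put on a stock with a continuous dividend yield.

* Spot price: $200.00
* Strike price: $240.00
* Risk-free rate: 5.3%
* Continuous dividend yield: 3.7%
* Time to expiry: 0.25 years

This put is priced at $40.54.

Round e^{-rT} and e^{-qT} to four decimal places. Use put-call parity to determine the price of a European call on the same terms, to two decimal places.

exp(−qT) = exp(−0.037·0.25) = 0.9908;  exp(−rT) = exp(−0.053·0.25) = 0.9868
Put-call parity: C − P = S·e^(−qT) − K·e^(−rT) = 200·0.9908 − 240·0.9868 = 198.1600 − 236.8320 = -38.6720
C = P + (C − P) = 40.54 + (-38.6720) = 1.8680

$1.87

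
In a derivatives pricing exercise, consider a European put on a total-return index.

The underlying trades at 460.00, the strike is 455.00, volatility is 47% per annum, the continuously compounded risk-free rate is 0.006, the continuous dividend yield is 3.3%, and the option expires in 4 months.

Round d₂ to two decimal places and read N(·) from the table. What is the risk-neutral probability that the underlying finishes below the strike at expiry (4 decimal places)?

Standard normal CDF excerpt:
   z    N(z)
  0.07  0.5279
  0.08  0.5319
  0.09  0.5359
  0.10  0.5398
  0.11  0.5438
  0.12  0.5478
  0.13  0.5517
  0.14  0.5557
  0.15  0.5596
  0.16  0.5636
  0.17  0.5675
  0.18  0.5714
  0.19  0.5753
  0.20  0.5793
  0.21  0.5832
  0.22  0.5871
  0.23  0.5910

σ√T = 0.47 × 0.5774 = 0.2714
d₁ = [ln(460/455) + (0.006 − 0.033 + 0.47²/2)·0.3333] / 0.2714 = [0.0109 + 0.0278] / 0.2714 = 0.1428 ⇒ 0.14
d₂ = d₁ − σ√T = 0.1428 − 0.2714 = -0.1286 ⇒ -0.13
Risk-neutral Pr[S_T < K] = N(−d₂) = N(0.13) = 0.5517

0.5517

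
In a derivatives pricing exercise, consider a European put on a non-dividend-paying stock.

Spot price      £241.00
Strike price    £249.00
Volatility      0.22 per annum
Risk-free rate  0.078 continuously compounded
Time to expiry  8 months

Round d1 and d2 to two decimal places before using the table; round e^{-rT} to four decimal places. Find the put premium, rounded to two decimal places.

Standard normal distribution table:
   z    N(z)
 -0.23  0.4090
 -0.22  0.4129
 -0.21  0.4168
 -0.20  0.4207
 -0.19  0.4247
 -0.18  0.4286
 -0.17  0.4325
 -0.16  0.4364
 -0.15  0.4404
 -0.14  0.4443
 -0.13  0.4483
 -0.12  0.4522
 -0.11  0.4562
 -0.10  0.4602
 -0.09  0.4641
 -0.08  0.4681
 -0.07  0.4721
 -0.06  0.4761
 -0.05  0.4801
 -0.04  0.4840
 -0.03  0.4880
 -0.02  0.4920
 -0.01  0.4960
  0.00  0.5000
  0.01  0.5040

£14.91

σ√T = 0.22·√0.6667 = 0.1796
d₁ = [ln(241/249) + (0.078 + 0.22²/2)·0.6667] / 0.1796 = [-0.0327 + 0.0681] / 0.1796 = 0.1975 → 0.20
d₂ = d₁ − σ√T = 0.1975 − 0.1796 = 0.0179 → 0.02
e^(−rT) = e^(−0.078·0.6667) = 0.9493
P = 249·0.9493·N(-0.02) − 241·N(-0.20) = 249·0.9493·0.4920 − 241·0.4207 = 116.2968 − 101.3887 = 14.9081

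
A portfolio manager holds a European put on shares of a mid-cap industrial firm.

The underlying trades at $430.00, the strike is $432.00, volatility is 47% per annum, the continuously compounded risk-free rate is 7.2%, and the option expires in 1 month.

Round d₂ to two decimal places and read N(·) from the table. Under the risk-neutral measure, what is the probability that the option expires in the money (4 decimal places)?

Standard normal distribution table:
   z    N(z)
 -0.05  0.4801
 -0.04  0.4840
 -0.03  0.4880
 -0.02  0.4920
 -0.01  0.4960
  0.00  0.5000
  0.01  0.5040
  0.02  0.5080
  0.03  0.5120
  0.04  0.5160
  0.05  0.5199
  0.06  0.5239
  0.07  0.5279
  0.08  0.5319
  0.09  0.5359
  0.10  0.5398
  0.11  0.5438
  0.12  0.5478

0.5239

σ√T = 0.47 × 0.2887 = 0.1357
d₁ = [ln(430/432) + (0.072 + ½·0.47²)·0.08333] / (σ√T) = (-0.0046 + 0.0152) / 0.1357 = 0.0779 ⇒ 0.08
d₂ = 0.0779 − 0.1357 = -0.0578 ⇒ -0.06
Pr(exercise) under Q = N(−d₂) = N(0.06) = 0.5239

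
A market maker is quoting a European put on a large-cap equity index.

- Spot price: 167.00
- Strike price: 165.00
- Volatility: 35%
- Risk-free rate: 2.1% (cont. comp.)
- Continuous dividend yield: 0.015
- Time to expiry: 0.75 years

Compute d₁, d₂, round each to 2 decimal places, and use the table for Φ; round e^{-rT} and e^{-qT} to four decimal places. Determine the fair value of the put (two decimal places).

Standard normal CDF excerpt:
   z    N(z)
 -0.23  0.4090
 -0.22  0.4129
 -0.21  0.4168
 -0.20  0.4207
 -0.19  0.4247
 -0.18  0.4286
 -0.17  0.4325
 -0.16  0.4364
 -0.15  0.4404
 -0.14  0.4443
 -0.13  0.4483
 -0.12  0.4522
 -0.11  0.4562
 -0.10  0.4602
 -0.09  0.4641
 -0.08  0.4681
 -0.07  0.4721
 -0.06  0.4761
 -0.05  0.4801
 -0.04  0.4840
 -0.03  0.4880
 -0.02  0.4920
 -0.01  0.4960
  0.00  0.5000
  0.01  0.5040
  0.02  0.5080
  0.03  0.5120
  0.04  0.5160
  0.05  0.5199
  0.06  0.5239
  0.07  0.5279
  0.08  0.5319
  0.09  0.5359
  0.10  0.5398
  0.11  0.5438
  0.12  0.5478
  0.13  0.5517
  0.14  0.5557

18.85

σ√T = 0.35·√0.75 = 0.3031
d₁ = [ln(167/165) + (0.021 − 0.015 + ½·0.35²)·0.75] / (σ√T) = (0.0120 + 0.0504) / 0.3031 = 0.2061 ⇒ 0.21
d₂ = 0.2061 − 0.3031 = -0.0970 ⇒ -0.10
exp(−qT) = exp(−0.015·0.75) = 0.9888;  exp(−rT) = exp(−0.021·0.75) = 0.9844
N(−d₂) = N(0.10) = 0.5398;  N(−d₁) = N(-0.21) = 0.4168
P = 165·0.9844·0.5398 − 167·0.9888·0.4168 = 87.6776 − 68.8260 = 18.8515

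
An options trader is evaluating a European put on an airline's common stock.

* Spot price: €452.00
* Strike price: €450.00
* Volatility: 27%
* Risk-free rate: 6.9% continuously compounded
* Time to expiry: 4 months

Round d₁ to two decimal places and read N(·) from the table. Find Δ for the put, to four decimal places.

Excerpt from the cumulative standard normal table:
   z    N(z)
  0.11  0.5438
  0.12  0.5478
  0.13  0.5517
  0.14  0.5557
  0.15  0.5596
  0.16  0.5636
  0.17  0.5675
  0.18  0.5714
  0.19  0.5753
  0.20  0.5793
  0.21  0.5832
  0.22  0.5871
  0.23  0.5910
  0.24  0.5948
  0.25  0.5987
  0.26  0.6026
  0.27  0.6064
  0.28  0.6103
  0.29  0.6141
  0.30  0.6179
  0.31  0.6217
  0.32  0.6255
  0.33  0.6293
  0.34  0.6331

σ√T = 0.27 × 0.5774 = 0.1559
d₁ = [ln(452/450) + (0.069 + ½·0.27²)·0.3333] / (σ√T) = (0.0044 + 0.0352) / 0.1559 = 0.2539 → 0.25
N(d₁) = N(0.25) = 0.5987
Δ_put = N(d₁) − 1 = 0.5987 − 1 = -0.4013

-0.4013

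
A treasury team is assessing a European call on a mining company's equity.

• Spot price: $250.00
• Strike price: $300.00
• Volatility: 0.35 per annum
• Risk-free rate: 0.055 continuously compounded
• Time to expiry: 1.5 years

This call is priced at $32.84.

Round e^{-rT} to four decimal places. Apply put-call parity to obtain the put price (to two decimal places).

$59.08

exp(−rT) = exp(−0.055·1.5) = 0.9208
Put-call parity: C − P = S − K·e^(−rT) = 250 − 300·0.9208 = 250 − 276.2400 = -26.2400
P = C − (C − P) = 32.84 − (-26.2400) = 59.0800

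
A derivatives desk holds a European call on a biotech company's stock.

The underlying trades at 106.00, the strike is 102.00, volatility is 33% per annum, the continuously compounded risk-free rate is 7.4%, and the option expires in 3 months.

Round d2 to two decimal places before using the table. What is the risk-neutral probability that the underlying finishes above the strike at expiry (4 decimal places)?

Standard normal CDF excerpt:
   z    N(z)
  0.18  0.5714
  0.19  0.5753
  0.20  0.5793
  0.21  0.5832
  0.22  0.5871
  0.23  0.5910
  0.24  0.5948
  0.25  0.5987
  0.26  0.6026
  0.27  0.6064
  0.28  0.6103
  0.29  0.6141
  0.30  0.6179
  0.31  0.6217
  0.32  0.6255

σ√T = 0.33·√0.25 = 0.1650
d₁ = [ln(106/102) + (0.074 + ½·0.33²)·0.25] / (σ√T) = (0.0385 + 0.0321) / 0.1650 = 0.4278 ≈ 0.43
d₂ = 0.4278 − 0.1650 = 0.2628 ≈ 0.26
Pr(exercise) under Q = N(d₂) = 0.6026

0.6026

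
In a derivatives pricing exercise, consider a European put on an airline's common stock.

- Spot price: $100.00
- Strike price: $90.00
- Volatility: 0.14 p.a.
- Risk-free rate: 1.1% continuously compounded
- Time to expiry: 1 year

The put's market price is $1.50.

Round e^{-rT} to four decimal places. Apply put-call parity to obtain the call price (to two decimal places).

e^(−rT) = e^(−0.011·1) = 0.9891
Put-call parity: C − P = S − K·e^(−rT) = 100 − 90·0.9891 = 100 − 89.0190 = 10.9810
C = P + (C − P) = 1.50 + (10.9810) = 12.4810

$12.48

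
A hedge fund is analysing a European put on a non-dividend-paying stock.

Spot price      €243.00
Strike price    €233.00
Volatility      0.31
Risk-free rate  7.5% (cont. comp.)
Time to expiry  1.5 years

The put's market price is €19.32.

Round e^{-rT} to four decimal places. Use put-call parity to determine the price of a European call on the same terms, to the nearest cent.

exp(−rT) = exp(−0.075·1.5) = 0.8936
Put-call parity: C − P = S − K·e^(−rT) = 243 − 233·0.8936 = 243 − 208.2088 = 34.7912
C = P + (C − P) = 19.32 + (34.7912) = 54.1112

€54.11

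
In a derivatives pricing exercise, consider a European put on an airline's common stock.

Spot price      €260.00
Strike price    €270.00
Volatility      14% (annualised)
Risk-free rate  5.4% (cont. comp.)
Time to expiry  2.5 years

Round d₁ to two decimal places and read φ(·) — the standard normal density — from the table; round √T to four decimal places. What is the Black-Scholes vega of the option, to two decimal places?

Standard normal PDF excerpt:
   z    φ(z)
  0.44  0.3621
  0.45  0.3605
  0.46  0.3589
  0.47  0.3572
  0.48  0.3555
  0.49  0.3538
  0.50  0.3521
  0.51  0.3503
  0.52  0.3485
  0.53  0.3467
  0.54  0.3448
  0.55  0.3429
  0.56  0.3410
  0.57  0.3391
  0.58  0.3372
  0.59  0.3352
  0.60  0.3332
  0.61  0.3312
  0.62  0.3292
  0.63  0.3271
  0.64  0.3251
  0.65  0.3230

σ√T = 0.14 × 1.5811 = 0.2214
d₁ = [ln(260/270) + (0.054 + 0.14²/2)·2.5] / 0.2214 = [-0.0377 + 0.1595] / 0.2214 = 0.5501 → 0.55
√T = √2.5 = 1.5811
φ(d₁) = φ(0.55) = 0.3429
vega = S·φ(d₁)·√T = 260·0.3429·1.5811 = 140.9614

140.96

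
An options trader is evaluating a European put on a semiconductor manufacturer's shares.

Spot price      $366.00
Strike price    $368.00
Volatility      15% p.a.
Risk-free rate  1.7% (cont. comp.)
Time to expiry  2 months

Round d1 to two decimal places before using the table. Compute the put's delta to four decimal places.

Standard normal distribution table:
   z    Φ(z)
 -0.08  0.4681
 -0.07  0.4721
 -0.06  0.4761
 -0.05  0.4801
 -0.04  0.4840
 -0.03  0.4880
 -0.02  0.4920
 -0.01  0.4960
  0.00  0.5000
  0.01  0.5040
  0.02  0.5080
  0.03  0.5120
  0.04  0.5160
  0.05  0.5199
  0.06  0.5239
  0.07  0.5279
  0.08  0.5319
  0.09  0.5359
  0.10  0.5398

-0.5040

T = 0.1667;  σ√T = 0.0612
d₁ = [ln(366/368) + (0.017 + ½·0.15²)·0.1667] / (σ√T) = (-0.0054 + 0.0047) / 0.0612 = -0.0121 ⇒ -0.01
N(d₁) = N(-0.01) = 0.4960
Δ_put = N(d₁) − 1 = 0.4960 − 1 = -0.5040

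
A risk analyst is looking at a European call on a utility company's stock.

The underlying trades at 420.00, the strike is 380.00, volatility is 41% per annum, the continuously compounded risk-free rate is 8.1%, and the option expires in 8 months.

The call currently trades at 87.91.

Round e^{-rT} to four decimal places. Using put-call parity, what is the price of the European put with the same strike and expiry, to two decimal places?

e^(−rT) = e^(−0.081·0.6667) = 0.9474
Put-call parity: C − P = S − K·e^(−rT) = 420 − 380·0.9474 = 420 − 360.0120 = 59.9880
P = C − (C − P) = 87.91 − (59.9880) = 27.9220

27.92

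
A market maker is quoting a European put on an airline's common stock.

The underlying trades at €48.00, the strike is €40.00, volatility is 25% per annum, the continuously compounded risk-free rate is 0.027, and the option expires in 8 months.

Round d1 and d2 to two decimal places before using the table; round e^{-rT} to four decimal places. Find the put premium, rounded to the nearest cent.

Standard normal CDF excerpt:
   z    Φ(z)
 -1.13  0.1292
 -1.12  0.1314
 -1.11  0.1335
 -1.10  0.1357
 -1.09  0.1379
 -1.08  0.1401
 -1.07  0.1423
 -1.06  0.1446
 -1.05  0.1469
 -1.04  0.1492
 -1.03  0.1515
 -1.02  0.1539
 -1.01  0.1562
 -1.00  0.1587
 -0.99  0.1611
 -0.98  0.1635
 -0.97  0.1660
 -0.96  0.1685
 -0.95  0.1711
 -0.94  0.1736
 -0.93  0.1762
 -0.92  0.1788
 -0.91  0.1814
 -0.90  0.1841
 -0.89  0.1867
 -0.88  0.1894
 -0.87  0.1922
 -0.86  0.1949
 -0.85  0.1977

€0.72

T = 0.6667;  σ√T = 0.2041
ln(S/K) + (r + σ²/2)T = ln(48/40) + (0.027 + 0.25²/2)·0.6667 = 0.1823 + 0.0388 = 0.2212
d₁ = 0.2212 / 0.2041 = 1.0834 ≈ 1.08
d₂ = d₁ − σ√T = 1.0834 − 0.2041 = 0.8793 ≈ 0.88
exp(−rT) = exp(−0.027·0.6667) = 0.9822
N(−d₂) = N(-0.88) = 0.1894;  N(−d₁) = N(-1.08) = 0.1401
P = 40·0.9822·0.1894 − 48·0.1401 = 7.4411 − 6.7248 = 0.7163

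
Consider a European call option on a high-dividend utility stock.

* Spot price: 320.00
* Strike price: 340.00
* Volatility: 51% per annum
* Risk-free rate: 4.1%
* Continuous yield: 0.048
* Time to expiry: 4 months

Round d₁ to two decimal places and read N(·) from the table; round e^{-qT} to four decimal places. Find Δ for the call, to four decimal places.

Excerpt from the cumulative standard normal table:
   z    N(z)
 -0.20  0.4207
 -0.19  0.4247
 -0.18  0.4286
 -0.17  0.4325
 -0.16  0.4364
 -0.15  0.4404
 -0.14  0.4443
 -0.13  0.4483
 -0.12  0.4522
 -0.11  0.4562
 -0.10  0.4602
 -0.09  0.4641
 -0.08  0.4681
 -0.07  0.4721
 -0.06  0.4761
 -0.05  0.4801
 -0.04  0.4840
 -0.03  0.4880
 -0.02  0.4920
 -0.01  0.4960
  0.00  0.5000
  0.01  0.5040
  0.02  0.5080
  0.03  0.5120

σ√T = 0.51 × 0.5774 = 0.2944
d₁ = [ln(320/340) + (0.041 − 0.048 + 0.51²/2)·0.3333] / 0.2944 = [-0.0606 + 0.0410] / 0.2944 = -0.0666 → -0.07
N(d₁) = N(-0.07) = 0.4721
Δ_call = e^(−qT)·N(d₁) = 0.9841·0.4721 = 0.4646

0.4646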